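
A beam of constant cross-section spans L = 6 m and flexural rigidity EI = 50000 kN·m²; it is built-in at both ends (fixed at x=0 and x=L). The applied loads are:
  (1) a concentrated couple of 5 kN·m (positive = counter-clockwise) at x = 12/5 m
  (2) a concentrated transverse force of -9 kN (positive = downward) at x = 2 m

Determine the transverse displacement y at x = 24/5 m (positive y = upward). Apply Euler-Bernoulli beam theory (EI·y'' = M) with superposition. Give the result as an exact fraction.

Load 1 — applied couple M₀=5 kN·m at a=12/5 m (b=L-a=18/5):
  y_1 = (R_Ax³/6 - M_Ax²/2 - M₀(x-a)²/2)/EI  [x>a] with R_A=6/5, M_A=3/5 = ((6/5)·(24/5)³/6 - (3/5)·(24/5)²/2 - 5·((24/5)-(12/5))²/2)/50000 = 63/3906250 m
Load 2 — point force P=-9 kN at a=2 m (b=L-a=4):
  y_2 = -Pa²(L-x)²(3bL-(3b+a)(L-x))/(6L³EI)  [x>a] = -(-9)·2²·(6-(24/5))²·(3·4·6-(3·4+2)·(6-(24/5)))/(6·6³·50000) = 69/1562500 m
Superposition: y = Σ y_i = 471/7812500 m ≈ 0.000060 m

y(24/5) = 471/7812500 m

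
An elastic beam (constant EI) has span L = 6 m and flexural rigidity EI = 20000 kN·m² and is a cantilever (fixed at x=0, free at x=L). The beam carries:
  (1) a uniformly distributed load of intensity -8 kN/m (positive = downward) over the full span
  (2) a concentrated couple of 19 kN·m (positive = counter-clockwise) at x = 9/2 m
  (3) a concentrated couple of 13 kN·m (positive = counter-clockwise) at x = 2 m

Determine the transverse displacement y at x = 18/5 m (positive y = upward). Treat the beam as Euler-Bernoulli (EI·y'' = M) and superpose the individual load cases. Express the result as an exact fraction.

Load 1 — uniform load w=-8 kN/m over full span:
  y_1 = -wx²(x²-4Lx+6L²)/(24EI) = -(-8)·(18/5)²·((18/5)²-4·6·(18/5)+6·6²)/(24·20000) = 24057/781250 m
Load 2 — applied couple M₀=19 kN·m at a=9/2 m (b=L-a=3/2):
  y_2 = M₀x²/(2EI)  [x≤a] = 19·(18/5)²/(2·20000) = 1539/250000 m
Load 3 — applied couple M₀=13 kN·m at a=2 m (b=L-a=4):
  y_3 = M₀a(2x-a)/(2EI)  [x>a] = 13·2·(2·(18/5)-2)/(2·20000) = 169/50000 m
Superposition: y = Σ y_i = 31507/781250 m ≈ 0.040329 m

y(18/5) = 31507/781250 m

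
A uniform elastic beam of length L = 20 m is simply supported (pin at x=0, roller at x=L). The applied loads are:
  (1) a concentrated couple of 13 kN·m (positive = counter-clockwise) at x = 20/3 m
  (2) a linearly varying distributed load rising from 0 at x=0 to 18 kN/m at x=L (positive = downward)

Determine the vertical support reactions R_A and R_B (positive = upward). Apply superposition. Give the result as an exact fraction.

Load 1 — applied couple M₀=13 kN·m at a=20/3 m (b=L-a=40/3):
  R_A = M₀/L = 13/20 kN
  R_B = -M₀/L = -13/20 kN
Load 2 — triangular load w₀=18 kN/m (0→w₀ over full span):
  R_A = w₀L/6 = 18·20/6 = 60 kN
  R_B = w₀L/3 = 18·20/3 = 120 kN
Superposition: R_A = 1213/20 kN, R_B = 2387/20 kN

R_A = 1213/20 kN, R_B = 2387/20 kN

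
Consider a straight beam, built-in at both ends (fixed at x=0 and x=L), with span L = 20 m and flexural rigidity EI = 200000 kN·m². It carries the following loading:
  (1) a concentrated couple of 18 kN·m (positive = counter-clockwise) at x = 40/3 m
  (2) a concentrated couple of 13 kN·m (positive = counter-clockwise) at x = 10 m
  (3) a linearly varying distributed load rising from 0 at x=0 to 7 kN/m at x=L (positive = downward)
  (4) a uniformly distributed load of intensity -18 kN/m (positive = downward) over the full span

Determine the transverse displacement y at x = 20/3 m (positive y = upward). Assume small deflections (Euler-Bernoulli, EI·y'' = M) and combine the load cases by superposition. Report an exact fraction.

Load 1 — applied couple M₀=18 kN·m at a=40/3 m (b=L-a=20/3):
  y_1 = (R_Ax³/6 - M_Ax²/2)/EI  [x≤a] with R_A=6/5, M_A=6 = ((6/5)·(20/3)³/6 - 6·(20/3)²/2)/200000 = -1/2700 m
Load 2 — applied couple M₀=13 kN·m at a=10 m (b=L-a=10):
  y_2 = (R_Ax³/6 - M_Ax²/2)/EI  [x≤a] with R_A=39/40, M_A=13/4 = ((39/40)·(20/3)³/6 - (13/4)·(20/3)²/2)/200000 = -13/108000 m
Load 3 — triangular load w₀=7 kN/m (0→w₀ over full span):
  y_3 = -w₀x²(L-x)²(x+2L)/(120LEI) = -7·(20/3)²·(20-(20/3))²·((20/3)+2·20)/(120·20·200000) = -98/18225 m
Load 4 — uniform load w=-18 kN/m over full span:
  y_4 = -wx²(L-x)²/(24EI) = -(-18)·(20/3)²·(20-(20/3))²/(24·200000) = 4/135 m
Superposition: y = Σ y_i = 69289/2916000 m ≈ 0.023762 m

y(20/3) = 69289/2916000 m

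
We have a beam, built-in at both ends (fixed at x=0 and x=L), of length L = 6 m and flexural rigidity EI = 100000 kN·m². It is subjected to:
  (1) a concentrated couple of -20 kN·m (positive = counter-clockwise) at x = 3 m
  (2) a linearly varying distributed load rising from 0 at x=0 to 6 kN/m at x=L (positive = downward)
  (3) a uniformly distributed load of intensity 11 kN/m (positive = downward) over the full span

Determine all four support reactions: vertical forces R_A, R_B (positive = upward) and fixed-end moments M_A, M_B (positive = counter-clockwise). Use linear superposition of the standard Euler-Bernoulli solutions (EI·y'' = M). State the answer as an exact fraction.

R_A = 167/5 kN, M_A = 176/5 kN·m, R_B = 253/5 kN, M_B = -244/5 kN·m

Load 1 — applied couple M₀=-20 kN·m at a=3 m (b=L-a=3):
  R_A = 6M₀ab/L³ = 6·(-20)·3·3/6³ = -5 kN
  M_A = M₀b(2a-b)/L² = (-20)·3·(2·3-3)/6² = -5 kN·m
  R_B = -6M₀ab/L³ = -6·(-20)·3·3/6³ = 5 kN
  M_B = M₀a(2b-a)/L² = (-20)·3·(2·3-3)/6² = -5 kN·m
Load 2 — triangular load w₀=6 kN/m (0→w₀ over full span):
  R_A = 3w₀L/20 = 3·6·6/20 = 27/5 kN
  M_A = w₀L²/30 = 6·6²/30 = 36/5 kN·m
  R_B = 7w₀L/20 = 7·6·6/20 = 63/5 kN
  M_B = -w₀L²/20 = -6·6²/20 = -54/5 kN·m
Load 3 — uniform load w=11 kN/m over full span:
  R_A = wL/2 = 11·6/2 = 33 kN
  M_A = wL²/12 = 11·6²/12 = 33 kN·m
  R_B = wL/2 = 11·6/2 = 33 kN
  M_B = -wL²/12 = -11·6²/12 = -33 kN·m
Superposition: R_A = 167/5 kN, M_A = 176/5 kN·m, R_B = 253/5 kN, M_B = -244/5 kN·m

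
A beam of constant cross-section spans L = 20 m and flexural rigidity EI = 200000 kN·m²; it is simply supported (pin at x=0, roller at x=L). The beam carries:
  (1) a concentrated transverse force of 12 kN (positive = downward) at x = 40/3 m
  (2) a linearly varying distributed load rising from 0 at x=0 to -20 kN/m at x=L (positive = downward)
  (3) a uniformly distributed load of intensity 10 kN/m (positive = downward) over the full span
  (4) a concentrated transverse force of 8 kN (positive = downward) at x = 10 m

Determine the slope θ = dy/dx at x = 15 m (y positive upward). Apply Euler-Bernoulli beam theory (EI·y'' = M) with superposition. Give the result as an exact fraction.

Load 1 — point force P=12 kN at a=40/3 m (b=L-a=20/3):
  θ_1 = -Pa(2L²-6Lx+3x²+a²)/(6LEI)  [x>a] = -12·(40/3)·(2·20²-6·20·15+3·15²+(40/3)²)/(6·20·200000) = 53/54000 rad
Load 2 — triangular load w₀=-20 kN/m (0→w₀ over full span):
  θ_2 = -w₀(7L⁴-30L²x²+15x⁴)/(360LEI) = -(-20)·(7·20⁴-30·20²·15²+15·15⁴)/(360·20·200000) = -1313/115200 rad
Load 3 — uniform load w=10 kN/m over full span:
  θ_3 = -w(L³-6Lx²+4x³)/(24EI) = -10·(20³-6·20·15²+4·15³)/(24·200000) = 11/960 rad
Load 4 — point force P=8 kN at a=10 m (b=L-a=10):
  θ_4 = -Pa(2L²-6Lx+3x²+a²)/(6LEI)  [x>a] = -8·10·(2·20²-6·20·15+3·15²+10²)/(6·20·200000) = 3/4000 rad
Superposition: θ = Σ θ_i = 3097/1728000 rad ≈ 0.001792 rad

θ(15) = 3097/1728000 rad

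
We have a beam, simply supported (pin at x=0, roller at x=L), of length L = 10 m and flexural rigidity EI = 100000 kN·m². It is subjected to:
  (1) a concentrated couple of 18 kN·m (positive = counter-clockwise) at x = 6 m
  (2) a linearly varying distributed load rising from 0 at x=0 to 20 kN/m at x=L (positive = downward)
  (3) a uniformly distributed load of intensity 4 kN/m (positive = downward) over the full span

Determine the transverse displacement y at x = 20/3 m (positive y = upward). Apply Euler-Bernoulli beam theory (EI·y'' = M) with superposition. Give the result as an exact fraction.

y(20/3) = -298483/18225000 m

Load 1 — applied couple M₀=18 kN·m at a=6 m (b=L-a=4):
  y_1 = (M₀x³/(6L)-M₀(x-a)²/2+C₁x)/EI  [x>a] with C₁=M₀(3b²-L²)/(6L)=-78/5 = (18·(20/3)³/(6·10)-18·((20/3)-6)²/2+(-78/5)·(20/3))/100000 = -43/225000 m
Load 2 — triangular load w₀=20 kN/m (0→w₀ over full span):
  y_2 = -w₀x(7L⁴-10L²x²+3x⁴)/(360LEI) = -20·(20/3)·(7·10⁴-10·10²·(20/3)²+3·(20/3)⁴)/(360·10·100000) = -17/1458 m
Load 3 — uniform load w=4 kN/m over full span:
  y_3 = -wx(L³-2Lx²+x³)/(24EI) = -4·(20/3)·(10³-2·10·(20/3)²+(20/3)³)/(24·100000) = -11/2430 m
Superposition: y = Σ y_i = -298483/18225000 m ≈ -0.016378 m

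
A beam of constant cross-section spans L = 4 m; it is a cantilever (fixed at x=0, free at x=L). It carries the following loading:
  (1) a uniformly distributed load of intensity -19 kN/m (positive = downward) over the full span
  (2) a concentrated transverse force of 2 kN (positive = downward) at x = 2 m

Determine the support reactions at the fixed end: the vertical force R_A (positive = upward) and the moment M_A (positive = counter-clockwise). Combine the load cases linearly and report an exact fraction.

Load 1 — uniform load w=-19 kN/m over full span:
  R_A = wL = (-19)·4 = -76 kN
  M_A = wL²/2 = (-19)·4²/2 = -152 kN·m
Load 2 — point force P=2 kN at a=2 m (b=L-a=2):
  R_A = P = 2 kN
  M_A = Pa = 2·2 = 4 kN·m
Superposition: R_A = -74 kN, M_A = -148 kN·m

R_A = -74 kN, M_A = -148 kN·m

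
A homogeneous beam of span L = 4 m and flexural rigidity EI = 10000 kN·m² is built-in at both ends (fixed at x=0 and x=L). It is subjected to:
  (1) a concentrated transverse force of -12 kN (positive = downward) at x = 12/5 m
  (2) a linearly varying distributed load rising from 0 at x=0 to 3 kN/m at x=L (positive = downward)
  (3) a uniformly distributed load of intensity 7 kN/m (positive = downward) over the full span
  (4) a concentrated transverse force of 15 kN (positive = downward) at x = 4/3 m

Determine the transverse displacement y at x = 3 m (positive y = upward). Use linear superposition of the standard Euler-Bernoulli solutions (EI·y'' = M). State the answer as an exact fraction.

Load 1 — point force P=-12 kN at a=12/5 m (b=L-a=8/5):
  y_1 = -Pa²(L-x)²(3bL-(3b+a)(L-x))/(6L³EI)  [x>a] = -(-12)·(12/5)²·(4-3)²·(3·(8/5)·4-(3·(8/5)+(12/5))·(4-3))/(6·4³·10000) = 27/125000 m
Load 2 — triangular load w₀=3 kN/m (0→w₀ over full span):
  y_2 = -w₀x²(L-x)²(x+2L)/(120LEI) = -3·3²·(4-3)²·(3+2·4)/(120·4·10000) = -99/1600000 m
Load 3 — uniform load w=7 kN/m over full span:
  y_3 = -wx²(L-x)²/(24EI) = -7·3²·(4-3)²/(24·10000) = -21/80000 m
Load 4 — point force P=15 kN at a=4/3 m (b=L-a=8/3):
  y_4 = -Pa²(L-x)²(3bL-(3b+a)(L-x))/(6L³EI)  [x>a] = -15·(4/3)²·(4-3)²·(3·(8/3)·4-(3·(8/3)+(4/3))·(4-3))/(6·4³·10000) = -17/108000 m
Superposition: y = Σ y_i = -57409/216000000 m ≈ -0.000266 m

y(3) = -57409/216000000 m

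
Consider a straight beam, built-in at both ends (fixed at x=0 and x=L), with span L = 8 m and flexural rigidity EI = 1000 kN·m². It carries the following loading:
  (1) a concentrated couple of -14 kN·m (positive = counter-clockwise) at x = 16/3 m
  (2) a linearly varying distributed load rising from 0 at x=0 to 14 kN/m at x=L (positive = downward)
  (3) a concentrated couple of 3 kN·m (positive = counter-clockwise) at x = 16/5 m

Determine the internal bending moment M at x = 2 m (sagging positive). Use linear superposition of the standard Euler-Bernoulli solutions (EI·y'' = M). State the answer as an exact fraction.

M(2) = 53/25 kN·m

Load 1 — applied couple M₀=-14 kN·m at a=16/3 m (b=L-a=8/3):
  M_1 = R_Ax - M_A  [x≤a] with R_A=-7/3, M_A=-14/3 = (-7/3)·2 - (-14/3) = 0 kN·m
Load 2 — triangular load w₀=14 kN/m (0→w₀ over full span):
  M_2 = 3w₀Lx/20 - w₀L²/30 - w₀x³/(6L) = 3·14·8·2/20 - 14·8²/30 - 14·2³/(6·8) = 7/5 kN·m
Load 3 — applied couple M₀=3 kN·m at a=16/5 m (b=L-a=24/5):
  M_3 = R_Ax - M_A  [x≤a] with R_A=27/50, M_A=9/25 = (27/50)·2 - (9/25) = 18/25 kN·m
Superposition: M = Σ M_i = 53/25 kN·m ≈ 2.120000 kN·m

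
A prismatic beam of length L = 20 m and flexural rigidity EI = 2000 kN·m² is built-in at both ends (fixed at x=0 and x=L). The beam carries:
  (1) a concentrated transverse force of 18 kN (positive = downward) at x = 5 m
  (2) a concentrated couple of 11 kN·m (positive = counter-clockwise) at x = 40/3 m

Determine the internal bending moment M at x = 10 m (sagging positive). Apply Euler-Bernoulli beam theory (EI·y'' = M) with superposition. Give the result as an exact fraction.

M(10) = 179/12 kN·m

Load 1 — point force P=18 kN at a=5 m (b=L-a=15):
  M_1 = Pa²(a+3b)(L-x)/L³ - Pa²b/L²  [x>a] = 18·5²·(5+3·15)·(20-10)/20³ - 18·5²·15/20² = 45/4 kN·m
Load 2 — applied couple M₀=11 kN·m at a=40/3 m (b=L-a=20/3):
  M_2 = R_Ax - M_A  [x≤a] with R_A=11/15, M_A=11/3 = (11/15)·10 - (11/3) = 11/3 kN·m
Superposition: M = Σ M_i = 179/12 kN·m ≈ 14.916667 kN·m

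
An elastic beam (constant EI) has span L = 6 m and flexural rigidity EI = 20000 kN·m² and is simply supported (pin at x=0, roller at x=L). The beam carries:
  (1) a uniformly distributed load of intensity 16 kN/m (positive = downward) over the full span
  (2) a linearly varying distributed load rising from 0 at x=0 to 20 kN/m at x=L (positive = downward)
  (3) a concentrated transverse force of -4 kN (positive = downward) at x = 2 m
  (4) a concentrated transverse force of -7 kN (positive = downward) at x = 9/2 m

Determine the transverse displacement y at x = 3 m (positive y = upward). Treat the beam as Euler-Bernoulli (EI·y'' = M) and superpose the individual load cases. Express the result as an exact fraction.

y(3) = -38569/1920000 m

Load 1 — uniform load w=16 kN/m over full span:
  y_1 = -wx(L³-2Lx²+x³)/(24EI) = -16·3·(6³-2·6·3²+3³)/(24·20000) = -27/2000 m
Load 2 — triangular load w₀=20 kN/m (0→w₀ over full span):
  y_2 = -w₀x(7L⁴-10L²x²+3x⁴)/(360LEI) = -20·3·(7·6⁴-10·6²·3²+3·3⁴)/(360·6·20000) = -27/3200 m
Load 3 — point force P=-4 kN at a=2 m (b=L-a=4):
  y_3 = -Pa(L-x)(2Lx-a²-x²)/(6LEI)  [x>a] = -(-4)·2·(6-3)·(2·6·3-2²-3²)/(6·6·20000) = 23/30000 m
Load 4 — point force P=-7 kN at a=9/2 m (b=L-a=3/2):
  y_4 = -Pbx(L²-b²-x²)/(6LEI)  [x≤a] = -(-7)·(3/2)·3·(6²-(3/2)²-3²)/(6·6·20000) = 693/640000 m
Superposition: y = Σ y_i = -38569/1920000 m ≈ -0.020088 m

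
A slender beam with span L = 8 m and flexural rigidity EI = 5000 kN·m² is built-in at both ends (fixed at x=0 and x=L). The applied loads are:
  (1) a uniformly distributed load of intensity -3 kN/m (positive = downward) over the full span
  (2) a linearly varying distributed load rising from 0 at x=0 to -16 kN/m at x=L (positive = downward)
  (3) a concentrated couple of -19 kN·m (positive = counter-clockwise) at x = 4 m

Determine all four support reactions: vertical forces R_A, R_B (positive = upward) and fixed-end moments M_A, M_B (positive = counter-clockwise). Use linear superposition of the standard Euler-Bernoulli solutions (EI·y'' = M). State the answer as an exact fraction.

R_A = -2781/80 kN, M_A = -3293/60 kN·m, R_B = -4259/80 kN, M_B = 1249/20 kN·m

Load 1 — uniform load w=-3 kN/m over full span:
  R_A = wL/2 = (-3)·8/2 = -12 kN
  M_A = wL²/12 = (-3)·8²/12 = -16 kN·m
  R_B = wL/2 = (-3)·8/2 = -12 kN
  M_B = -wL²/12 = -(-3)·8²/12 = 16 kN·m
Load 2 — triangular load w₀=-16 kN/m (0→w₀ over full span):
  R_A = 3w₀L/20 = 3·(-16)·8/20 = -96/5 kN
  M_A = w₀L²/30 = (-16)·8²/30 = -512/15 kN·m
  R_B = 7w₀L/20 = 7·(-16)·8/20 = -224/5 kN
  M_B = -w₀L²/20 = -(-16)·8²/20 = 256/5 kN·m
Load 3 — applied couple M₀=-19 kN·m at a=4 m (b=L-a=4):
  R_A = 6M₀ab/L³ = 6·(-19)·4·4/8³ = -57/16 kN
  M_A = M₀b(2a-b)/L² = (-19)·4·(2·4-4)/8² = -19/4 kN·m
  R_B = -6M₀ab/L³ = -6·(-19)·4·4/8³ = 57/16 kN
  M_B = M₀a(2b-a)/L² = (-19)·4·(2·4-4)/8² = -19/4 kN·m
Superposition: R_A = -2781/80 kN, M_A = -3293/60 kN·m, R_B = -4259/80 kN, M_B = 1249/20 kN·m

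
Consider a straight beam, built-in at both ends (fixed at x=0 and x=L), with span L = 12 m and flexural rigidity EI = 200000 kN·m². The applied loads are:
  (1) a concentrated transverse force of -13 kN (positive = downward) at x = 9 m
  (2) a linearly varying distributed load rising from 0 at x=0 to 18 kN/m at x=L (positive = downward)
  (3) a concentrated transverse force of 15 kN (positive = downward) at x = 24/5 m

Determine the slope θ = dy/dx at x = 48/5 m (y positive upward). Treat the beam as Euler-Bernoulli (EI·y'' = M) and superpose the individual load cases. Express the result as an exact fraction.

Load 1 — point force P=-13 kN at a=9 m (b=L-a=3):
  θ_1 = Pa²(L-x)(2bL-(3b+a)(L-x))/(2L³EI)  [x>a] = (-13)·9²·(12-(48/5))·(2·3·12-(3·3+9)·(12-(48/5)))/(2·12³·200000) = -1053/10000000 rad
Load 2 — triangular load w₀=18 kN/m (0→w₀ over full span):
  θ_2 = -w₀(2x(L-x)(L-2x)(x+2L)+x²(L-x)²)/(120LEI) = -18·(2·(48/5)·(12-(48/5))·(12-2·(48/5))·((48/5)+2·12)+(48/5)²·(12-(48/5))²)/(120·12·200000) = 1296/1953125 rad
Load 3 — point force P=15 kN at a=24/5 m (b=L-a=36/5):
  θ_3 = Pa²(L-x)(2bL-(3b+a)(L-x))/(2L³EI)  [x>a] = 15·(24/5)²·(12-(48/5))·(2·(36/5)·12-(3·(36/5)+(24/5))·(12-(48/5)))/(2·12³·200000) = 513/3906250 rad
Superposition: θ = Σ θ_i = 34479/50000000 rad ≈ 0.000690 rad

θ(48/5) = 34479/50000000 rad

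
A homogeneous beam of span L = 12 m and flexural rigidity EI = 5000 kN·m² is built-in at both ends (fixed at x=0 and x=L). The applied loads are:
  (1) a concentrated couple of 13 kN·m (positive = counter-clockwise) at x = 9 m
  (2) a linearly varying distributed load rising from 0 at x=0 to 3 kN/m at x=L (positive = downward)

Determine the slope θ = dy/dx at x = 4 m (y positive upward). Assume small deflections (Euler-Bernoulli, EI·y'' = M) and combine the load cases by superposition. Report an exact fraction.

θ(4) = -707/150000 rad

Load 1 — applied couple M₀=13 kN·m at a=9 m (b=L-a=3):
  θ_1 = (R_Ax²/2 - M_Ax)/EI  [x≤a] with R_A=39/32, M_A=65/16 = ((39/32)·4²/2 - (65/16)·4)/5000 = -13/10000 rad
Load 2 — triangular load w₀=3 kN/m (0→w₀ over full span):
  θ_2 = -w₀(2x(L-x)(L-2x)(x+2L)+x²(L-x)²)/(120LEI) = -3·(2·4·(12-4)·(12-2·4)·(4+2·12)+4²·(12-4)²)/(120·12·5000) = -32/9375 rad
Superposition: θ = Σ θ_i = -707/150000 rad ≈ -0.004713 rad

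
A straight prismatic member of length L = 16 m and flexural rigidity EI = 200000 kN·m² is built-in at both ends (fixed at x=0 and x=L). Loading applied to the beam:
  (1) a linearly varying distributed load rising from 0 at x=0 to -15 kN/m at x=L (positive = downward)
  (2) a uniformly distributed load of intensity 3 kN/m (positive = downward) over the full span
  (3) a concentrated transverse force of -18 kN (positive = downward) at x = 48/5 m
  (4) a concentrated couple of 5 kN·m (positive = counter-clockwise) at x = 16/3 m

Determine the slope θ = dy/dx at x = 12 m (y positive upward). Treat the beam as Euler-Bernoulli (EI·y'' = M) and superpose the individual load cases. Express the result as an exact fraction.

Load 1 — triangular load w₀=-15 kN/m (0→w₀ over full span):
  θ_1 = -w₀(2x(L-x)(L-2x)(x+2L)+x²(L-x)²)/(120LEI) = -(-15)·(2·12·(16-12)·(16-2·12)·(12+2·16)+12²·(16-12)²)/(120·16·200000) = -123/100000 rad
Load 2 — uniform load w=3 kN/m over full span:
  θ_2 = -wx(L-x)(L-2x)/(12EI) = -3·12·(16-12)·(16-2·12)/(12·200000) = 3/6250 rad
Load 3 — point force P=-18 kN at a=48/5 m (b=L-a=32/5):
  θ_3 = Pa²(L-x)(2bL-(3b+a)(L-x))/(2L³EI)  [x>a] = (-18)·(48/5)²·(16-12)·(2·(32/5)·16-(3·(32/5)+(48/5))·(16-12))/(2·16³·200000) = -567/1562500 rad
Load 4 — applied couple M₀=5 kN·m at a=16/3 m (b=L-a=32/3):
  θ_4 = (R_Ax²/2 - M_Ax - M₀(x-a))/EI  [x>a] with R_A=5/12, M_A=0 = ((5/12)·12²/2 - 0·12 - 5·(12-(16/3)))/200000 = -1/60000 rad
Superposition: θ = Σ θ_i = -21179/18750000 rad ≈ -0.001130 rad

θ(12) = -21179/18750000 rad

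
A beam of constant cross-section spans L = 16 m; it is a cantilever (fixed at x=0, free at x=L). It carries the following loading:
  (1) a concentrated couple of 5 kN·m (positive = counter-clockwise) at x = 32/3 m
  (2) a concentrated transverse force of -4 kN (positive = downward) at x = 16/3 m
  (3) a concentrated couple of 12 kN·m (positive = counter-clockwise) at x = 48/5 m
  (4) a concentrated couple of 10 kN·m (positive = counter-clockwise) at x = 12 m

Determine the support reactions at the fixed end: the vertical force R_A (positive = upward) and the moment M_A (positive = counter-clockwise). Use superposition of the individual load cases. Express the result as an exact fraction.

Load 1 — applied couple M₀=5 kN·m at a=32/3 m (b=L-a=16/3):
  R_A = 0 kN
  M_A = -M₀ = -5 kN·m
Load 2 — point force P=-4 kN at a=16/3 m (b=L-a=32/3):
  R_A = P = (-4) = -4 kN
  M_A = Pa = (-4)·(16/3) = -64/3 kN·m
Load 3 — applied couple M₀=12 kN·m at a=48/5 m (b=L-a=32/5):
  R_A = 0 kN
  M_A = -M₀ = -12 kN·m
Load 4 — applied couple M₀=10 kN·m at a=12 m (b=L-a=4):
  R_A = 0 kN
  M_A = -M₀ = -10 kN·m
Superposition: R_A = -4 kN, M_A = -145/3 kN·m

R_A = -4 kN, M_A = -145/3 kN·m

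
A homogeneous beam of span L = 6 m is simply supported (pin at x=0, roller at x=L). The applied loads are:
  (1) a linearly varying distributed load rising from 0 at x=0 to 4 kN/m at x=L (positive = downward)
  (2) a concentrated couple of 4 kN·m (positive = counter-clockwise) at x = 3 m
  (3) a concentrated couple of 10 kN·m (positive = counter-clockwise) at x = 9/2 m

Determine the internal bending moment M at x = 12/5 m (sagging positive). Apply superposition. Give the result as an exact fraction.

M(12/5) = 1708/125 kN·m

Load 1 — triangular load w₀=4 kN/m (0→w₀ over full span):
  M_1 = w₀Lx/6 - w₀x³/(6L) = 4·6·(12/5)/6 - 4·(12/5)³/(6·6) = 1008/125 kN·m
Load 2 — applied couple M₀=4 kN·m at a=3 m (b=L-a=3):
  M_2 = M₀x/L  [x≤a] = 4·(12/5)/6 = 8/5 kN·m
Load 3 — applied couple M₀=10 kN·m at a=9/2 m (b=L-a=3/2):
  M_3 = M₀x/L  [x≤a] = 10·(12/5)/6 = 4 kN·m
Superposition: M = Σ M_i = 1708/125 kN·m ≈ 13.664000 kN·m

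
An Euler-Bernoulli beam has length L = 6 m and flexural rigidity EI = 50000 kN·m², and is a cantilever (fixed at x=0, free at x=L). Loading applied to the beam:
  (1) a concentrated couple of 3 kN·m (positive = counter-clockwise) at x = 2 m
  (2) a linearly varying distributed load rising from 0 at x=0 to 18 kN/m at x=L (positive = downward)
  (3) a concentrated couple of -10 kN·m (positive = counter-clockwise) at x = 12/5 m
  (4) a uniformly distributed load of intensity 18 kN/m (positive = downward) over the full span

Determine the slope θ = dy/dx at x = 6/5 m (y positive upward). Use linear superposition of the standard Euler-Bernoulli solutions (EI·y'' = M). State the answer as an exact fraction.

Load 1 — applied couple M₀=3 kN·m at a=2 m (b=L-a=4):
  θ_1 = M₀x/EI  [x≤a] = 3·(6/5)/50000 = 9/125000 rad
Load 2 — triangular load w₀=18 kN/m (0→w₀ over full span):
  θ_2 = (w₀Lx²/4-w₀L²x/3-w₀x⁴/(24L))/EI = (18·6·(6/5)²/4-18·6²·(6/5)/3-18·(6/5)⁴/(24·6))/50000 = -68931/15625000 rad
Load 3 — applied couple M₀=-10 kN·m at a=12/5 m (b=L-a=18/5):
  θ_3 = M₀x/EI  [x≤a] = (-10)·(6/5)/50000 = -3/12500 rad
Load 4 — uniform load w=18 kN/m over full span:
  θ_4 = -wx(x²-3Lx+3L²)/(6EI) = -18·(6/5)·((6/5)²-3·6·(6/5)+3·6²)/(6·50000) = -4941/781250 rad
Superposition: θ = Σ θ_i = -21297/1953125 rad ≈ -0.010904 rad

θ(6/5) = -21297/1953125 rad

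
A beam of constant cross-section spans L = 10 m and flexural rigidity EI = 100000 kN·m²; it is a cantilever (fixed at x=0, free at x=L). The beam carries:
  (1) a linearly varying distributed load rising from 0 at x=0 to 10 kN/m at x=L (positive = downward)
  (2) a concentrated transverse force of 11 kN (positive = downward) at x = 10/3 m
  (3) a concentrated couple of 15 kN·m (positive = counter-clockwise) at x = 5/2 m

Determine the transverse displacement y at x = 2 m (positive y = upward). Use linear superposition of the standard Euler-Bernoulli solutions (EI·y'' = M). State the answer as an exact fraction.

Load 1 — triangular load w₀=10 kN/m (0→w₀ over full span):
  y_1 = (w₀Lx³/12-w₀L²x²/6-w₀x⁵/(120L))/EI = (10·10·2³/12-10·10²·2²/6-10·2⁵/(120·10))/100000 = -2251/375000 m
Load 2 — point force P=11 kN at a=10/3 m (b=L-a=20/3):
  y_2 = -Px²(3a-x)/(6EI)  [x≤a] = -11·2²·(3·(10/3)-2)/(6·100000) = -11/18750 m
Load 3 — applied couple M₀=15 kN·m at a=5/2 m (b=L-a=15/2):
  y_3 = M₀x²/(2EI)  [x≤a] = 15·2²/(2·100000) = 3/10000 m
Superposition: y = Σ y_i = -4717/750000 m ≈ -0.006289 m

y(2) = -4717/750000 m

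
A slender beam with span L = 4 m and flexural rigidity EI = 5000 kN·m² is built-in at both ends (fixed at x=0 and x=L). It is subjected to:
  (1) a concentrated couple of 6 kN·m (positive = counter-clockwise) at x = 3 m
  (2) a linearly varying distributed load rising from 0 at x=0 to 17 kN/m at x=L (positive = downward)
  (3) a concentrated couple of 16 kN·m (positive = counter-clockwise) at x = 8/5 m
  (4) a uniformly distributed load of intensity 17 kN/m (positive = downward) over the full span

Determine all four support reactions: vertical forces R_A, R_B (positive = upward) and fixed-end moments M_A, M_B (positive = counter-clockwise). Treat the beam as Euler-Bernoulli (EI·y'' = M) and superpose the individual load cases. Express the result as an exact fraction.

R_A = 20659/400 kN, M_A = 21317/600 kN·m, R_B = 20141/400 kN, M_B = -19363/600 kN·m

Load 1 — applied couple M₀=6 kN·m at a=3 m (b=L-a=1):
  R_A = 6M₀ab/L³ = 6·6·3·1/4³ = 27/16 kN
  M_A = M₀b(2a-b)/L² = 6·1·(2·3-1)/4² = 15/8 kN·m
  R_B = -6M₀ab/L³ = -6·6·3·1/4³ = -27/16 kN
  M_B = M₀a(2b-a)/L² = 6·3·(2·1-3)/4² = -9/8 kN·m
Load 2 — triangular load w₀=17 kN/m (0→w₀ over full span):
  R_A = 3w₀L/20 = 3·17·4/20 = 51/5 kN
  M_A = w₀L²/30 = 17·4²/30 = 136/15 kN·m
  R_B = 7w₀L/20 = 7·17·4/20 = 119/5 kN
  M_B = -w₀L²/20 = -17·4²/20 = -68/5 kN·m
Load 3 — applied couple M₀=16 kN·m at a=8/5 m (b=L-a=12/5):
  R_A = 6M₀ab/L³ = 6·16·(8/5)·(12/5)/4³ = 144/25 kN
  M_A = M₀b(2a-b)/L² = 16·(12/5)·(2·(8/5)-(12/5))/4² = 48/25 kN·m
  R_B = -6M₀ab/L³ = -6·16·(8/5)·(12/5)/4³ = -144/25 kN
  M_B = M₀a(2b-a)/L² = 16·(8/5)·(2·(12/5)-(8/5))/4² = 128/25 kN·m
Load 4 — uniform load w=17 kN/m over full span:
  R_A = wL/2 = 17·4/2 = 34 kN
  M_A = wL²/12 = 17·4²/12 = 68/3 kN·m
  R_B = wL/2 = 17·4/2 = 34 kN
  M_B = -wL²/12 = -17·4²/12 = -68/3 kN·m
Superposition: R_A = 20659/400 kN, M_A = 21317/600 kN·m, R_B = 20141/400 kN, M_B = -19363/600 kN·m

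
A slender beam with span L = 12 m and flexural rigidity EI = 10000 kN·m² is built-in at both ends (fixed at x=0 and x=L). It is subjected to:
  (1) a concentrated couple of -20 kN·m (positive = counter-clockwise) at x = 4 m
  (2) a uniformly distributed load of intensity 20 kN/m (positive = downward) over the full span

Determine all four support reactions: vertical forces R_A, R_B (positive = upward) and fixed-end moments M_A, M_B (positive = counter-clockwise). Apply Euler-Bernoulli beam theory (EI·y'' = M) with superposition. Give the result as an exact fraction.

R_A = 1060/9 kN, M_A = 240 kN·m, R_B = 1100/9 kN, M_B = -740/3 kN·m

Load 1 — applied couple M₀=-20 kN·m at a=4 m (b=L-a=8):
  R_A = 6M₀ab/L³ = 6·(-20)·4·8/12³ = -20/9 kN
  M_A = M₀b(2a-b)/L² = (-20)·8·(2·4-8)/12² = 0 kN·m
  R_B = -6M₀ab/L³ = -6·(-20)·4·8/12³ = 20/9 kN
  M_B = M₀a(2b-a)/L² = (-20)·4·(2·8-4)/12² = -20/3 kN·m
Load 2 — uniform load w=20 kN/m over full span:
  R_A = wL/2 = 20·12/2 = 120 kN
  M_A = wL²/12 = 20·12²/12 = 240 kN·m
  R_B = wL/2 = 20·12/2 = 120 kN
  M_B = -wL²/12 = -20·12²/12 = -240 kN·m
Superposition: R_A = 1060/9 kN, M_A = 240 kN·m, R_B = 1100/9 kN, M_B = -740/3 kN·m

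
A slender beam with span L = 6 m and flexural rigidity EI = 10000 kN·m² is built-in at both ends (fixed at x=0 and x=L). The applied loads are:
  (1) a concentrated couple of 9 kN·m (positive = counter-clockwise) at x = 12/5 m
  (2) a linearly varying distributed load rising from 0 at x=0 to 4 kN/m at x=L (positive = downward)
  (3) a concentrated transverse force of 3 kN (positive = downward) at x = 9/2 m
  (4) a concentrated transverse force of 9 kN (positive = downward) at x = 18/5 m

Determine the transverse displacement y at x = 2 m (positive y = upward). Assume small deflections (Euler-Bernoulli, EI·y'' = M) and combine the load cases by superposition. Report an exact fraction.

y(2) = -206357/180000000 m

Load 1 — applied couple M₀=9 kN·m at a=12/5 m (b=L-a=18/5):
  y_1 = (R_Ax³/6 - M_Ax²/2)/EI  [x≤a] with R_A=54/25, M_A=27/25 = ((54/25)·2³/6 - (27/25)·2²/2)/10000 = 9/125000 m
Load 2 — triangular load w₀=4 kN/m (0→w₀ over full span):
  y_2 = -w₀x²(L-x)²(x+2L)/(120LEI) = -4·2²·(6-2)²·(2+2·6)/(120·6·10000) = -14/28125 m
Load 3 — point force P=3 kN at a=9/2 m (b=L-a=3/2):
  y_3 = -Pb²x²(3aL-(3a+b)x)/(6L³EI)  [x≤a] = -3·(3/2)²·2²·(3·(9/2)·6-(3·(9/2)+(3/2))·2)/(6·6³·10000) = -17/160000 m
Load 4 — point force P=9 kN at a=18/5 m (b=L-a=12/5):
  y_4 = -Pb²x²(3aL-(3a+b)x)/(6L³EI)  [x≤a] = -9·(12/5)²·2²·(3·(18/5)·6-(3·(18/5)+(12/5))·2)/(6·6³·10000) = -48/78125 m
Superposition: y = Σ y_i = -206357/180000000 m ≈ -0.001146 m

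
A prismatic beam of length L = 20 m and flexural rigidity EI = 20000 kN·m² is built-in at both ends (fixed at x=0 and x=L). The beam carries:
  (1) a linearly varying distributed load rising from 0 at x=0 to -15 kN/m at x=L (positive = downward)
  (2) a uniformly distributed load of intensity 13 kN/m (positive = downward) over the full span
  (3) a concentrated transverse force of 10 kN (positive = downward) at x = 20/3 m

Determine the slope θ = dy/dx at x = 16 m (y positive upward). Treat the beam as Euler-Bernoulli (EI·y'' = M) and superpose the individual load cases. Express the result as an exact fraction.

θ(16) = 121/6750 rad

Load 1 — triangular load w₀=-15 kN/m (0→w₀ over full span):
  θ_1 = -w₀(2x(L-x)(L-2x)(x+2L)+x²(L-x)²)/(120LEI) = -(-15)·(2·16·(20-16)·(20-2·16)·(16+2·20)+16²·(20-16)²)/(120·20·20000) = -16/625 rad
Load 2 — uniform load w=13 kN/m over full span:
  θ_2 = -wx(L-x)(L-2x)/(12EI) = -13·16·(20-16)·(20-2·16)/(12·20000) = 26/625 rad
Load 3 — point force P=10 kN at a=20/3 m (b=L-a=40/3):
  θ_3 = Pa²(L-x)(2bL-(3b+a)(L-x))/(2L³EI)  [x>a] = 10·(20/3)²·(20-16)·(2·(40/3)·20-(3·(40/3)+(20/3))·(20-16))/(2·20³·20000) = 13/6750 rad
Superposition: θ = Σ θ_i = 121/6750 rad ≈ 0.017926 rad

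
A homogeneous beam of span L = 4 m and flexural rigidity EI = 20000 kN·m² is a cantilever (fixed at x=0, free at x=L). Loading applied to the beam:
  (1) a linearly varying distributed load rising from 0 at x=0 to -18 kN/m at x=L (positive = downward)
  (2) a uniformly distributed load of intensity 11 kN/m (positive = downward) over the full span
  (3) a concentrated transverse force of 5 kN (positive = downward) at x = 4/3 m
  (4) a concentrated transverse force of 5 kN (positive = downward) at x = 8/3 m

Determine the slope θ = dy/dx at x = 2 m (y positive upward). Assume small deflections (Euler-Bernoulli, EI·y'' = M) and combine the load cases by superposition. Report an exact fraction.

θ(2) = -7/180000 rad

Load 1 — triangular load w₀=-18 kN/m (0→w₀ over full span):
  θ_1 = (w₀Lx²/4-w₀L²x/3-w₀x⁴/(24L))/EI = ((-18)·4·2²/4-(-18)·4²·2/3-(-18)·2⁴/(24·4))/20000 = 123/20000 rad
Load 2 — uniform load w=11 kN/m over full span:
  θ_2 = -wx(x²-3Lx+3L²)/(6EI) = -11·2·(2²-3·4·2+3·4²)/(6·20000) = -77/15000 rad
Load 3 — point force P=5 kN at a=4/3 m (b=L-a=8/3):
  θ_3 = -Pa²/(2EI)  [x>a] = -5·(4/3)²/(2·20000) = -1/4500 rad
Load 4 — point force P=5 kN at a=8/3 m (b=L-a=4/3):
  θ_4 = -Px(2a-x)/(2EI)  [x≤a] = -5·2·(2·(8/3)-2)/(2·20000) = -1/1200 rad
Superposition: θ = Σ θ_i = -7/180000 rad ≈ -0.000039 rad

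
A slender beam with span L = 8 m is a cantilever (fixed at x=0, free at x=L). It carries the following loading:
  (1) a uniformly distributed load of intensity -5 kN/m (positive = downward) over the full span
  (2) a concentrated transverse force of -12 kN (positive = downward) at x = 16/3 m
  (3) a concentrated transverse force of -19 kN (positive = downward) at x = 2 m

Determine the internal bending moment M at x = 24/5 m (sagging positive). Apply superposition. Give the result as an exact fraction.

Load 1 — uniform load w=-5 kN/m over full span:
  M_1 = -w(L-x)²/2 = -(-5)·(8-(24/5))²/2 = 128/5 kN·m
Load 2 — point force P=-12 kN at a=16/3 m (b=L-a=8/3):
  M_2 = -P(a-x)  [x≤a] = -(-12)·((16/3)-(24/5)) = 32/5 kN·m
Load 3 — point force P=-19 kN at a=2 m (b=L-a=6):
  M_3 = 0  [x>a] = 0 kN·m
Superposition: M = Σ M_i = 32 kN·m ≈ 32.000000 kN·m

M(24/5) = 32 kN·m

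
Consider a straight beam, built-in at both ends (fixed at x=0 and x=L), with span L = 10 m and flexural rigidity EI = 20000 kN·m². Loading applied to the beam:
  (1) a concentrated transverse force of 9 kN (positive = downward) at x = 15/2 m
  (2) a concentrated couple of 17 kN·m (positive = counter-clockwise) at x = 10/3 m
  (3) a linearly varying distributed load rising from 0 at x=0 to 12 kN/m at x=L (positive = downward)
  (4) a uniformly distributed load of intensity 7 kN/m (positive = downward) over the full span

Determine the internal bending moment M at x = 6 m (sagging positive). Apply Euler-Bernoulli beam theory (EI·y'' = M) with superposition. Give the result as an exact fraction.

Load 1 — point force P=9 kN at a=15/2 m (b=L-a=5/2):
  M_1 = Pb²(3a+b)x/L³ - Pab²/L²  [x≤a] = 9·(5/2)²·(3·(15/2)+(5/2))·6/10³ - 9·(15/2)·(5/2)²/10² = 135/32 kN·m
Load 2 — applied couple M₀=17 kN·m at a=10/3 m (b=L-a=20/3):
  M_2 = R_Ax - M_A - M₀  [x>a] with R_A=34/15, M_A=0 = (34/15)·6 - 0 - 17 = -17/5 kN·m
Load 3 — triangular load w₀=12 kN/m (0→w₀ over full span):
  M_3 = 3w₀Lx/20 - w₀L²/30 - w₀x³/(6L) = 3·12·10·6/20 - 12·10²/30 - 12·6³/(6·10) = 124/5 kN·m
Load 4 — uniform load w=7 kN/m over full span:
  M_4 = wLx/2 - wL²/12 - wx²/2 = 7·10·6/2 - 7·10²/12 - 7·6²/2 = 77/3 kN·m
Superposition: M = Σ M_i = 24617/480 kN·m ≈ 51.285417 kN·m

M(6) = 24617/480 kN·m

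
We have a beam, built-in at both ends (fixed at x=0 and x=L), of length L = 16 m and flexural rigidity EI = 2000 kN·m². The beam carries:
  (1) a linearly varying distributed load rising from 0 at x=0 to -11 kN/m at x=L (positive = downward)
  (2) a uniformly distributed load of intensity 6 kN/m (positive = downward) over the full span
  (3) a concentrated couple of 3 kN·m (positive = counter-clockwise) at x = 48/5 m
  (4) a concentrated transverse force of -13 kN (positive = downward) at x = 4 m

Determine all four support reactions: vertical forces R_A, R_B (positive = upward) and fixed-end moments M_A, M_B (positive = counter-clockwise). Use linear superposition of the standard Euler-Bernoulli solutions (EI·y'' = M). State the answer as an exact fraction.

R_A = 8721/800 kN, M_A = 1753/300 kN·m, R_B = -12721/800 kN, M_B = 2291/100 kN·m

Load 1 — triangular load w₀=-11 kN/m (0→w₀ over full span):
  R_A = 3w₀L/20 = 3·(-11)·16/20 = -132/5 kN
  M_A = w₀L²/30 = (-11)·16²/30 = -1408/15 kN·m
  R_B = 7w₀L/20 = 7·(-11)·16/20 = -308/5 kN
  M_B = -w₀L²/20 = -(-11)·16²/20 = 704/5 kN·m
Load 2 — uniform load w=6 kN/m over full span:
  R_A = wL/2 = 6·16/2 = 48 kN
  M_A = wL²/12 = 6·16²/12 = 128 kN·m
  R_B = wL/2 = 6·16/2 = 48 kN
  M_B = -wL²/12 = -6·16²/12 = -128 kN·m
Load 3 — applied couple M₀=3 kN·m at a=48/5 m (b=L-a=32/5):
  R_A = 6M₀ab/L³ = 6·3·(48/5)·(32/5)/16³ = 27/100 kN
  M_A = M₀b(2a-b)/L² = 3·(32/5)·(2·(48/5)-(32/5))/16² = 24/25 kN·m
  R_B = -6M₀ab/L³ = -6·3·(48/5)·(32/5)/16³ = -27/100 kN
  M_B = M₀a(2b-a)/L² = 3·(48/5)·(2·(32/5)-(48/5))/16² = 9/25 kN·m
Load 4 — point force P=-13 kN at a=4 m (b=L-a=12):
  R_A = Pb²(3a+b)/L³ = (-13)·12²·(3·4+12)/16³ = -351/32 kN
  M_A = Pab²/L² = (-13)·4·12²/16² = -117/4 kN·m
  R_B = Pa²(a+3b)/L³ = (-13)·4²·(4+3·12)/16³ = -65/32 kN
  M_B = -Pa²b/L² = -(-13)·4²·12/16² = 39/4 kN·m
Superposition: R_A = 8721/800 kN, M_A = 1753/300 kN·m, R_B = -12721/800 kN, M_B = 2291/100 kN·m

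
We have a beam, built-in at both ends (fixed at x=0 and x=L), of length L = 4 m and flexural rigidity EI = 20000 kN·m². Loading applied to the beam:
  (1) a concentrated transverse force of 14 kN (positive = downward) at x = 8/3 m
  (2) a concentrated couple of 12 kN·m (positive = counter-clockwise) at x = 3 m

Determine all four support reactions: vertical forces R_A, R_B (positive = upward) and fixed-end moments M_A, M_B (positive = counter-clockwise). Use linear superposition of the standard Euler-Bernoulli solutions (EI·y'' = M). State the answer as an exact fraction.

Load 1 — point force P=14 kN at a=8/3 m (b=L-a=4/3):
  R_A = Pb²(3a+b)/L³ = 14·(4/3)²·(3·(8/3)+(4/3))/4³ = 98/27 kN
  M_A = Pab²/L² = 14·(8/3)·(4/3)²/4² = 112/27 kN·m
  R_B = Pa²(a+3b)/L³ = 14·(8/3)²·((8/3)+3·(4/3))/4³ = 280/27 kN
  M_B = -Pa²b/L² = -14·(8/3)²·(4/3)/4² = -224/27 kN·m
Load 2 — applied couple M₀=12 kN·m at a=3 m (b=L-a=1):
  R_A = 6M₀ab/L³ = 6·12·3·1/4³ = 27/8 kN
  M_A = M₀b(2a-b)/L² = 12·1·(2·3-1)/4² = 15/4 kN·m
  R_B = -6M₀ab/L³ = -6·12·3·1/4³ = -27/8 kN
  M_B = M₀a(2b-a)/L² = 12·3·(2·1-3)/4² = -9/4 kN·m
Superposition: R_A = 1513/216 kN, M_A = 853/108 kN·m, R_B = 1511/216 kN, M_B = -1139/108 kN·m

R_A = 1513/216 kN, M_A = 853/108 kN·m, R_B = 1511/216 kN, M_B = -1139/108 kN·m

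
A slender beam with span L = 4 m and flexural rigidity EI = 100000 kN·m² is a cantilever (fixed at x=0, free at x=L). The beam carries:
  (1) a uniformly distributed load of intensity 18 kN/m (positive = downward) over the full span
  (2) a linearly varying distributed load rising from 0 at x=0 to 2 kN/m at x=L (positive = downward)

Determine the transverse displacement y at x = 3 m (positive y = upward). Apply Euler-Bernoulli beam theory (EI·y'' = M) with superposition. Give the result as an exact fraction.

y(3) = -33261/8000000 m

Load 1 — uniform load w=18 kN/m over full span:
  y_1 = -wx²(x²-4Lx+6L²)/(24EI) = -18·3²·(3²-4·4·3+6·4²)/(24·100000) = -1539/400000 m
Load 2 — triangular load w₀=2 kN/m (0→w₀ over full span):
  y_2 = (w₀Lx³/12-w₀L²x²/6-w₀x⁵/(120L))/EI = (2·4·3³/12-2·4²·3²/6-2·3⁵/(120·4))/100000 = -2481/8000000 m
Superposition: y = Σ y_i = -33261/8000000 m ≈ -0.004158 m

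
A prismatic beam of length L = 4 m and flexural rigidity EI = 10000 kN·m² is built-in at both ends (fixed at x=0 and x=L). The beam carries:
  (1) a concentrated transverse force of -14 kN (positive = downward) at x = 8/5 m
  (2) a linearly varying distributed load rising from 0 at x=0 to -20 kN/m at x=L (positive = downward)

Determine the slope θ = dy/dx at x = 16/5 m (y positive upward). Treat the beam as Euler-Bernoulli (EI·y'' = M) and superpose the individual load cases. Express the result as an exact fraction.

Load 1 — point force P=-14 kN at a=8/5 m (b=L-a=12/5):
  θ_1 = Pa²(L-x)(2bL-(3b+a)(L-x))/(2L³EI)  [x>a] = (-14)·(8/5)²·(4-(16/5))·(2·(12/5)·4-(3·(12/5)+(8/5))·(4-(16/5)))/(2·4³·10000) = -532/1953125 rad
Load 2 — triangular load w₀=-20 kN/m (0→w₀ over full span):
  θ_2 = -w₀(2x(L-x)(L-2x)(x+2L)+x²(L-x)²)/(120LEI) = -(-20)·(2·(16/5)·(4-(16/5))·(4-2·(16/5))·((16/5)+2·4)+(16/5)²·(4-(16/5))²)/(120·4·10000) = -128/234375 rad
Superposition: θ = Σ θ_i = -4796/5859375 rad ≈ -0.000819 rad

θ(16/5) = -4796/5859375 rad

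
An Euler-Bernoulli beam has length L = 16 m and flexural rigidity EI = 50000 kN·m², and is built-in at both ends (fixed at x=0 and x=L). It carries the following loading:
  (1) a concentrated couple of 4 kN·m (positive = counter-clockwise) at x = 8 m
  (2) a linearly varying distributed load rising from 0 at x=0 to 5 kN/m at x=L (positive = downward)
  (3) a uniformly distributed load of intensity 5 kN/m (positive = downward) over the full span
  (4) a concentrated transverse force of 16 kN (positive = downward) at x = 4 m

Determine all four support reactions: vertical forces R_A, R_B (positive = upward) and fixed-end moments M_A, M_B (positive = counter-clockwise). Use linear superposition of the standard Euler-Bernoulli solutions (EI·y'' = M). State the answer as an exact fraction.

Load 1 — applied couple M₀=4 kN·m at a=8 m (b=L-a=8):
  R_A = 6M₀ab/L³ = 6·4·8·8/16³ = 3/8 kN
  M_A = M₀b(2a-b)/L² = 4·8·(2·8-8)/16² = 1 kN·m
  R_B = -6M₀ab/L³ = -6·4·8·8/16³ = -3/8 kN
  M_B = M₀a(2b-a)/L² = 4·8·(2·8-8)/16² = 1 kN·m
Load 2 — triangular load w₀=5 kN/m (0→w₀ over full span):
  R_A = 3w₀L/20 = 3·5·16/20 = 12 kN
  M_A = w₀L²/30 = 5·16²/30 = 128/3 kN·m
  R_B = 7w₀L/20 = 7·5·16/20 = 28 kN
  M_B = -w₀L²/20 = -5·16²/20 = -64 kN·m
Load 3 — uniform load w=5 kN/m over full span:
  R_A = wL/2 = 5·16/2 = 40 kN
  M_A = wL²/12 = 5·16²/12 = 320/3 kN·m
  R_B = wL/2 = 5·16/2 = 40 kN
  M_B = -wL²/12 = -5·16²/12 = -320/3 kN·m
Load 4 — point force P=16 kN at a=4 m (b=L-a=12):
  R_A = Pb²(3a+b)/L³ = 16·12²·(3·4+12)/16³ = 27/2 kN
  M_A = Pab²/L² = 16·4·12²/16² = 36 kN·m
  R_B = Pa²(a+3b)/L³ = 16·4²·(4+3·12)/16³ = 5/2 kN
  M_B = -Pa²b/L² = -16·4²·12/16² = -12 kN·m
Superposition: R_A = 527/8 kN, M_A = 559/3 kN·m, R_B = 561/8 kN, M_B = -545/3 kN·m

R_A = 527/8 kN, M_A = 559/3 kN·m, R_B = 561/8 kN, M_B = -545/3 kN·m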